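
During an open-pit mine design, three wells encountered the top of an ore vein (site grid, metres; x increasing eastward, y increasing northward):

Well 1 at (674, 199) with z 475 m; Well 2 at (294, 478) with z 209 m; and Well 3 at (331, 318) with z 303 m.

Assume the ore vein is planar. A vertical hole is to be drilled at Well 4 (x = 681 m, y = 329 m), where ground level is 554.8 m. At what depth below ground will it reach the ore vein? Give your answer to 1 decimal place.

144.2 m

Two edge vectors: Well 1→Well 2 = (-380, 279, -266), Well 1→Well 3 = (-343, 119, -172).
Normal n = (Well 1→Well 2) × (Well 1→Well 3) = (-16334, 25878, 50477).
So ∂z/∂x = −n_x/n_z = 0.32359 and ∂z/∂y = −n_y/n_z = −0.51267.
Intercept c from Well 1: 475 − 218.10 + 102.02 = 358.92.
At (681, 329): z_contact = 220.37 − 168.67 + 358.92 = 410.62 m.
Depth below ground = 554.8 − 410.62 = 144.2 m.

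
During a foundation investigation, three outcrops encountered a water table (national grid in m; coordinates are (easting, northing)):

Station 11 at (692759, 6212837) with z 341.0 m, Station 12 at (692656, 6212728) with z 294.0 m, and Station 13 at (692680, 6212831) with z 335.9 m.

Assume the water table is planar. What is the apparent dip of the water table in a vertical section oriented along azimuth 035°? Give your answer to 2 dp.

19.10°

Two edge vectors: Station 11→Station 12 = (-103, -109, -47), Station 11→Station 13 = (-79, -6, -5.1).
Normal n = (Station 11→Station 12) × (Station 11→Station 13) = (273.9, 3187.7, -7993).
So ∂z/∂E = −n_x/n_z = 0.03427 and ∂z/∂N = −n_y/n_z = 0.39881.
Unit vector along 035° is (sin 35°, cos 35°) = (0.5736, 0.8192).
Slope in that direction = a·(0.5736) + b·(0.8192) = 0.34634.
Apparent dip = arctan|0.34634| = 19.10° (true dip is 21.8°, so apparent ≤ true as expected).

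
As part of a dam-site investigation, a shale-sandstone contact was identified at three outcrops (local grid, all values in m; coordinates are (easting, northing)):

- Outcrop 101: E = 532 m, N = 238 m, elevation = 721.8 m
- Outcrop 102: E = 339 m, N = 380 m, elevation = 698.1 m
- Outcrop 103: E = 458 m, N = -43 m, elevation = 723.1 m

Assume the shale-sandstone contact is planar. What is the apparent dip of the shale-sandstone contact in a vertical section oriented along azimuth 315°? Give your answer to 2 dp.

Two edge vectors: Outcrop 101→Outcrop 102 = (-193, 142, -23.7), Outcrop 101→Outcrop 103 = (-74, -281, 1.3).
Normal n = (Outcrop 101→Outcrop 102) × (Outcrop 101→Outcrop 103) = (-6475.1, 2004.7, 64741).
So ∂z/∂E = −n_x/n_z = 0.10002 and ∂z/∂N = −n_y/n_z = −0.03096.
Unit vector along 315° is (sin 315°, cos 315°) = (-0.7071, 0.7071).
Slope in that direction = a·(-0.7071) + b·(0.7071) = −0.09262.
Apparent dip = arctan|0.09262| = 5.29° (true dip is 6.0°, so apparent ≤ true as expected).

5.29°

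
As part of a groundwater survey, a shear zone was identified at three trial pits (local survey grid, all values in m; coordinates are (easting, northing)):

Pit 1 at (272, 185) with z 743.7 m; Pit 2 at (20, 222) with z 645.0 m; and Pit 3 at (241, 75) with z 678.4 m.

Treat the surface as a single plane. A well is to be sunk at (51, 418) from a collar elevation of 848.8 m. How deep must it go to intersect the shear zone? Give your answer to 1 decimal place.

Let the plane be z = a·E + b·N + c.
Pit 2−Pit 1: −252a + 37b = −98.7;  Pit 3−Pit 1: −31a − 110b = −65.3.
Solving gives a = 0.45980, b = 0.46406.
Then c = 743.7 − a·272 − b·185 = 532.78.
At (51, 418): z_contact = 23.45 + 193.98 + 532.78 = 750.21 m.
Depth below ground = 848.8 − 750.21 = 98.6 m.

98.6 m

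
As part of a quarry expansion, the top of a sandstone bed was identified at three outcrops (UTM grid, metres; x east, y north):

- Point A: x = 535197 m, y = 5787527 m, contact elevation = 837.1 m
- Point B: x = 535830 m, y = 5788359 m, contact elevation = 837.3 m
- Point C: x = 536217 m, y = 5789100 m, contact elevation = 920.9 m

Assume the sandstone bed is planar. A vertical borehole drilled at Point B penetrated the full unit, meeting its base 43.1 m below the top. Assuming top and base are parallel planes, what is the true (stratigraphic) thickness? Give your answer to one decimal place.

Let the plane be z = a·x + b·y + c.
Point B−Point A: 633a + 832b = 0.2;  Point C−Point A: 1020a + 1573b = 83.8.
Solving gives a = −0.47193, b = 0.35930.
|∇z| = √(a²+b²) = 0.59314, so dip δ = arctan(0.59314) = 30.67°.
True thickness = vertical thickness × cos δ = 43.1 × cos 30.67° = 37.1 m.

37.1 m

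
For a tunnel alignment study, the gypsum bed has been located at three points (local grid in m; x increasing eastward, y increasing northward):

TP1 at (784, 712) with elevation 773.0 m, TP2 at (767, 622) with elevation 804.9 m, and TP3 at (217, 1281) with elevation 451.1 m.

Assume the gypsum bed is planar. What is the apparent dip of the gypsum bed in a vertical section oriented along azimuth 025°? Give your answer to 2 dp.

Two edge vectors: TP1→TP2 = (-17, -90, 31.9), TP1→TP3 = (-567, 569, -321.9).
Normal n = (TP1→TP2) × (TP1→TP3) = (10819.9, -23559.6, -60703).
So ∂z/∂x = −n_x/n_z = 0.17824 and ∂z/∂y = −n_y/n_z = −0.38811.
Unit vector along 025° is (sin 25°, cos 25°) = (0.4226, 0.9063).
Slope in that direction = a·(0.4226) + b·(0.9063) = −0.27642.
Apparent dip = arctan|0.27642| = 15.45° (true dip is 23.1°, so apparent ≤ true as expected).

15.45°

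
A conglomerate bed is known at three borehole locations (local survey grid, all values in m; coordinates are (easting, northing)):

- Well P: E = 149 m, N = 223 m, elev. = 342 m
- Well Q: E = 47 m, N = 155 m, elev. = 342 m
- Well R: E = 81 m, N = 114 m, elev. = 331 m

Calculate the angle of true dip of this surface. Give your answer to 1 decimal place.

Two edge vectors: Well P→Well Q = (-102, -68, 0), Well P→Well R = (-68, -109, -11).
Normal n = (Well P→Well Q) × (Well P→Well R) = (748, -1122, 6494).
So ∂z/∂E = −n_x/n_z = −0.11518 and ∂z/∂N = −n_y/n_z = 0.17277.
Gradient magnitude |∇z| = √(a² + b²) = √(0.01327 + 0.02985) = 0.20765.
True dip = arctan(0.20765) = 11.7°, dipping toward SSE (azimuth ≈ 146°).

11.7°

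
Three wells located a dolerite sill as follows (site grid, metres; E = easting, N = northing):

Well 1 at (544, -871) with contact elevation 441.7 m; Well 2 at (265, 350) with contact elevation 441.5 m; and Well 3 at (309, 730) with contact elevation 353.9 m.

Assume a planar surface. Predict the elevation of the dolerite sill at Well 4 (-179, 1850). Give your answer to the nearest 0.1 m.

Two edge vectors: Well 1→Well 2 = (-279, 1221, -0.2), Well 1→Well 3 = (-235, 1601, -87.8).
Normal n = (Well 1→Well 2) × (Well 1→Well 3) = (-106883.6, -24449.2, -159744).
So ∂z/∂E = −n_x/n_z = −0.669093 and ∂z/∂N = −n_y/n_z = −0.153052.
Intercept c from Well 1: 441.7 + 363.99 − 133.31 = 672.38.
At (-179, 1850): z = 119.8 − 283.1 + 672.38 = 509.0 m.

509.0 m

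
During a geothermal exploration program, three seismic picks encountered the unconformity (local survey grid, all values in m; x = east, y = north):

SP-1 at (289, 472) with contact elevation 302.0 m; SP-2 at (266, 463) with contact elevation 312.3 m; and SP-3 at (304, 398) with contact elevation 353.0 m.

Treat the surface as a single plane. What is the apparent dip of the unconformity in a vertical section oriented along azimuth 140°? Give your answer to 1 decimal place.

Two edge vectors: SP-1→SP-2 = (-23, -9, 10.3), SP-1→SP-3 = (15, -74, 51).
Normal n = (SP-1→SP-2) × (SP-1→SP-3) = (303.2, 1327.5, 1837).
So ∂z/∂x = −n_x/n_z = −0.16505 and ∂z/∂y = −n_y/n_z = −0.72265.
Unit vector along 140° is (sin 140°, cos 140°) = (0.6428, -0.7660).
Slope in that direction = a·(0.6428) + b·(-0.7660) = 0.44749.
Apparent dip = arctan|0.44749| = 24.1° (true dip is 36.5°, so apparent ≤ true as expected).

24.1°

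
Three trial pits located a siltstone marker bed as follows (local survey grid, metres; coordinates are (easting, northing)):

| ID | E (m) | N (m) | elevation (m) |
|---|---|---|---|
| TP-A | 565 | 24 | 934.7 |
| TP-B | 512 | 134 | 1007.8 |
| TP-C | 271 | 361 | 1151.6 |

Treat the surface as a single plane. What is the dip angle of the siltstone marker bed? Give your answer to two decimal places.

Two edge vectors: TP-A→TP-B = (-53, 110, 73.1), TP-A→TP-C = (-294, 337, 216.9).
Normal n = (TP-A→TP-B) × (TP-A→TP-C) = (-775.7, -9995.7, 14479).
So ∂z/∂E = −n_x/n_z = 0.05357 and ∂z/∂N = −n_y/n_z = 0.69036.
Gradient magnitude |∇z| = √(a² + b²) = √(0.00287 + 0.47659) = 0.69243.
True dip = arctan(0.69243) = 34.70°, dipping toward S (azimuth ≈ 184°).

34.70°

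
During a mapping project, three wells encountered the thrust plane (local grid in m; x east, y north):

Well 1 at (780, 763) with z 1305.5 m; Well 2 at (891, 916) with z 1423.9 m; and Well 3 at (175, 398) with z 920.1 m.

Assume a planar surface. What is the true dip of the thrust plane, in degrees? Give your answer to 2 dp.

Let the plane be z = a·x + b·y + c.
Well 2−Well 1: 111a + 153b = 118.4;  Well 3−Well 1: −605a − 365b = −385.4.
Solving gives a = 0.30260, b = 0.55432.
Gradient magnitude |∇z| = √(a² + b²) = √(0.09157 + 0.30728) = 0.63154.
True dip = arctan(0.63154) = 32.27°, dipping toward SSW (azimuth ≈ 209°).

32.27°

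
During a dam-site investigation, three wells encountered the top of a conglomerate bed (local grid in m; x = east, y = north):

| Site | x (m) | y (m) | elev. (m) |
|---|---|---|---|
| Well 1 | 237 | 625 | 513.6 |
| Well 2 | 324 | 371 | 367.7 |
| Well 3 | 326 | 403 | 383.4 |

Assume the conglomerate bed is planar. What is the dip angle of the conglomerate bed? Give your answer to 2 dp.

28.56°

Let the plane be z = a·x + b·y + c.
Well 2−Well 1: 87a − 254b = −145.9;  Well 3−Well 1: 89a − 222b = −130.2.
Solving gives a = −0.20687, b = 0.50355.
Gradient magnitude |∇z| = √(a² + b²) = √(0.04279 + 0.25357) = 0.54439.
True dip = arctan(0.54439) = 28.56°, dipping toward SSE (azimuth ≈ 158°).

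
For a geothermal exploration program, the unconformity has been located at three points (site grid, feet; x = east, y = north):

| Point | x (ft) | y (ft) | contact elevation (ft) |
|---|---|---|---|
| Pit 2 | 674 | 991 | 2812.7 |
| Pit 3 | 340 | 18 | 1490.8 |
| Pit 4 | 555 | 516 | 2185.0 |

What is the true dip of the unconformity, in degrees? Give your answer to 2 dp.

52.11°

Let the plane be z = a·x + b·y + c.
Pit 3−Pit 2: −334a − 973b = −1321.9;  Pit 4−Pit 2: −119a − 475b = −627.7.
Solving gives a = 0.40012, b = 1.22123.
Gradient magnitude |∇z| = √(a² + b²) = √(0.16010 + 1.49141) = 1.28511.
True dip = arctan(1.28511) = 52.11°, dipping toward SSW (azimuth ≈ 198°).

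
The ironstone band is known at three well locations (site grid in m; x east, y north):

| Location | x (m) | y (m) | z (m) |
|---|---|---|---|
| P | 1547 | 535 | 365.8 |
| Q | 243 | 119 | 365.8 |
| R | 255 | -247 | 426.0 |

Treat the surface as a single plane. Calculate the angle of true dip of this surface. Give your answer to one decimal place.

9.7°

Two edge vectors: P→Q = (-1304, -416, 0), P→R = (-1292, -782, 60.2).
Normal n = (P→Q) × (P→R) = (-25043.2, 78500.8, 482256).
So ∂z/∂x = −n_x/n_z = 0.05193 and ∂z/∂y = −n_y/n_z = −0.16278.
Gradient magnitude |∇z| = √(a² + b²) = √(0.00270 + 0.02650) = 0.17086.
True dip = arctan(0.17086) = 9.7°, dipping toward NNW (azimuth ≈ 342°).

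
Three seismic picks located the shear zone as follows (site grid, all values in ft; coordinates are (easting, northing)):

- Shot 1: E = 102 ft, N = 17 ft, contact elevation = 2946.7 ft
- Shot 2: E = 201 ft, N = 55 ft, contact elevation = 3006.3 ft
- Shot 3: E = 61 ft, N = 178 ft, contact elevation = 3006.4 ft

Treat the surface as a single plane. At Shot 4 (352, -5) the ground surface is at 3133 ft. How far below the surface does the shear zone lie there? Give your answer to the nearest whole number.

92 ft

Two edge vectors: Shot 1→Shot 2 = (99, 38, 59.6), Shot 1→Shot 3 = (-41, 161, 59.7).
Normal n = (Shot 1→Shot 2) × (Shot 1→Shot 3) = (-7327, -8353.9, 17497).
So ∂z/∂E = −n_x/n_z = 0.41876 and ∂z/∂N = −n_y/n_z = 0.47745.
Intercept c from Shot 1: 2946.7 − 42.71 − 8.12 = 2895.87.
At (352, -5): z_contact = 147.4 − 2.4 + 2895.87 = 3040.9 ft.
Depth below ground = 3133 − 3040.9 = 92 ft.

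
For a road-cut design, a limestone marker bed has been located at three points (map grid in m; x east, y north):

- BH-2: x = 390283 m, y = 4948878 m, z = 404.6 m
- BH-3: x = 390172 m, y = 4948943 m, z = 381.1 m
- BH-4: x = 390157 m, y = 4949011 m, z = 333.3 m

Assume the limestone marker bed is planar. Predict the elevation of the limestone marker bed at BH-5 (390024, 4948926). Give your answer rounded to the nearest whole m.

428 m

Two edge vectors: BH-2→BH-3 = (-111, 65, -23.5), BH-2→BH-4 = (-126, 133, -71.3).
Normal n = (BH-2→BH-3) × (BH-2→BH-4) = (-1509, -4953.3, -6573).
So ∂z/∂x = −n_x/n_z = −0.22957554 and ∂z/∂y = −n_y/n_z = −0.75358284.
Intercept c from BH-2: 404.6 + 89599.43 + 3729389.53 = 3819393.56.
At (390024, 4948926): z = −89540.0 − 3729425.7 + 3819393.56 = 427.9 m.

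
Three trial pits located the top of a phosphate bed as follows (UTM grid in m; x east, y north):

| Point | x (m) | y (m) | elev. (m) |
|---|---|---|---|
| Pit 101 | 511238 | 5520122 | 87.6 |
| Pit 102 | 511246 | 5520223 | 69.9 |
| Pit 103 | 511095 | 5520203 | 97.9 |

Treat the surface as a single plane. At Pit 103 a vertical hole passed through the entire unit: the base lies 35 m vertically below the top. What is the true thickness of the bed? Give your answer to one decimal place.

34.1 m

Two edge vectors: Pit 101→Pit 102 = (8, 101, -17.7), Pit 101→Pit 103 = (-143, 81, 10.3).
Normal n = (Pit 101→Pit 102) × (Pit 101→Pit 103) = (2474, 2448.7, 15091).
So ∂z/∂x = −n_x/n_z = −0.16394 and ∂z/∂y = −n_y/n_z = −0.16226.
|∇z| = √(a²+b²) = 0.23066, so dip δ = arctan(0.23066) = 12.99°.
True thickness = vertical thickness × cos δ = 35 × cos 12.99° = 34.1 m.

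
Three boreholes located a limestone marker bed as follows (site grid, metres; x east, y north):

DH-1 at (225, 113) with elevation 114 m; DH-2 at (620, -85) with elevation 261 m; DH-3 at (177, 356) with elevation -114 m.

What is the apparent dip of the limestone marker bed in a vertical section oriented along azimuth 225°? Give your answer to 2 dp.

37.08°

Let the plane be z = a·x + b·y + c.
DH-2−DH-1: 395a − 198b = 147;  DH-3−DH-1: −48a + 243b = −228.
Solving gives a = −0.10896, b = −0.95979.
Unit vector along 225° is (sin 225°, cos 225°) = (-0.7071, -0.7071).
Slope in that direction = a·(-0.7071) + b·(-0.7071) = 0.75572.
Apparent dip = arctan|0.75572| = 37.08° (true dip is 44.0°, so apparent ≤ true as expected).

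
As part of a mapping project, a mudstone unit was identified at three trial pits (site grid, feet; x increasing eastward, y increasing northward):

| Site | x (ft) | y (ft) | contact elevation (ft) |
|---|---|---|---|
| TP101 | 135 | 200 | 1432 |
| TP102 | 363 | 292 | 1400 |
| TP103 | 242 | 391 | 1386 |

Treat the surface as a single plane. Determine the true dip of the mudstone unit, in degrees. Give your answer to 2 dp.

Let the plane be z = a·x + b·y + c.
TP102−TP101: 228a + 92b = −32;  TP103−TP101: 107a + 191b = −46.
Solving gives a = −0.05578, b = −0.20959.
Gradient magnitude |∇z| = √(a² + b²) = √(0.00311 + 0.04393) = 0.21688.
True dip = arctan(0.21688) = 12.24°, dipping toward NNE (azimuth ≈ 015°).

12.24°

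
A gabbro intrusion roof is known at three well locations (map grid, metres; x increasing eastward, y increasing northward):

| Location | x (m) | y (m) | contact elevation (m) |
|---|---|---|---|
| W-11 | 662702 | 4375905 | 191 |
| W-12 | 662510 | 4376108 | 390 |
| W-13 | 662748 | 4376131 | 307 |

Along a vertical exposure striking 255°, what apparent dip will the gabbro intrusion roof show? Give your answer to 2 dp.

Let the plane be z = a·x + b·y + c.
W-12−W-11: −192a + 203b = 199;  W-13−W-11: 46a + 226b = 116.
Solving gives a = −0.40633, b = 0.59598.
Unit vector along 255° is (sin 255°, cos 255°) = (-0.9659, -0.2588).
Slope in that direction = a·(-0.9659) + b·(-0.2588) = 0.23824.
Apparent dip = arctan|0.23824| = 13.40° (true dip is 35.8°, so apparent ≤ true as expected).

13.40°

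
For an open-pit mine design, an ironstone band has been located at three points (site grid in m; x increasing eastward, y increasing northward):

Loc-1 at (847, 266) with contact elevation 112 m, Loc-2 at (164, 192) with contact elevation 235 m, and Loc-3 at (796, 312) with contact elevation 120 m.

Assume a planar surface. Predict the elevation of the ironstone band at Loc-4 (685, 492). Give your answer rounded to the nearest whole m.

Let the plane be z = a·x + b·y + c.
Loc-2−Loc-1: −683a − 74b = 123;  Loc-3−Loc-1: −51a + 46b = 8.
Solving gives a = −0.17760, b = −0.02299.
Then c = 112 − a·847 − b·266 = 268.54.
At (685, 492): z = −121.7 − 11.3 + 268.54 = 135.6 m.

136 m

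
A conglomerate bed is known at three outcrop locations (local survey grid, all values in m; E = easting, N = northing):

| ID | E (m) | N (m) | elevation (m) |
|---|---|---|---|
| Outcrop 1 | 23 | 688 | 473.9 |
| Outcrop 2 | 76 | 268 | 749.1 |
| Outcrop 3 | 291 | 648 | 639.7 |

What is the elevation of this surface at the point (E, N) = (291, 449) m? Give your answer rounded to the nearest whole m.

Let the plane be z = a·E + b·N + c.
Outcrop 2−Outcrop 1: 53a − 420b = 275.2;  Outcrop 3−Outcrop 1: 268a − 40b = 165.8.
Solving gives a = 0.53086, b = −0.58825.
Then c = 473.9 − a·23 − b·688 = 866.41.
At (291, 449): z = 154.5 − 264.1 + 866.41 = 756.8 m.

757 m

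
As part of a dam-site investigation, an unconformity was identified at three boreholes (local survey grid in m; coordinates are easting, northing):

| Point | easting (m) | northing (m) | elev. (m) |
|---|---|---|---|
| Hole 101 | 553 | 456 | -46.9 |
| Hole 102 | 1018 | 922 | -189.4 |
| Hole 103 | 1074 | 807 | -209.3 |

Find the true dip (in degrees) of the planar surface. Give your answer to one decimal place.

17.9°

Two edge vectors: Hole 101→Hole 102 = (465, 466, -142.5), Hole 101→Hole 103 = (521, 351, -162.4).
Normal n = (Hole 101→Hole 102) × (Hole 101→Hole 103) = (-25660.9, 1273.5, -79571).
So ∂z/∂easting = −n_x/n_z = −0.32249 and ∂z/∂northing = −n_y/n_z = 0.01600.
Gradient magnitude |∇z| = √(a² + b²) = √(0.10400 + 0.00026) = 0.32289.
True dip = arctan(0.32289) = 17.9°, dipping toward E (azimuth ≈ 093°).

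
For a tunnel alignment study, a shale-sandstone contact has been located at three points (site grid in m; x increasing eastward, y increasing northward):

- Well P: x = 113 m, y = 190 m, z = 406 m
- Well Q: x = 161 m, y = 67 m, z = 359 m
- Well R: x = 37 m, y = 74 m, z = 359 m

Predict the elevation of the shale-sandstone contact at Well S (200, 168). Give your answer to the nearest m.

399 m

Two edge vectors: Well P→Well Q = (48, -123, -47), Well P→Well R = (-76, -116, -47).
Normal n = (Well P→Well Q) × (Well P→Well R) = (329, 5828, -14916).
So ∂z/∂x = −n_x/n_z = 0.02206 and ∂z/∂y = −n_y/n_z = 0.39072.
Intercept c from Well P: 406 − 2.49 − 74.24 = 329.27.
At (200, 168): z = 4.4 + 65.6 + 329.27 = 399.3 m.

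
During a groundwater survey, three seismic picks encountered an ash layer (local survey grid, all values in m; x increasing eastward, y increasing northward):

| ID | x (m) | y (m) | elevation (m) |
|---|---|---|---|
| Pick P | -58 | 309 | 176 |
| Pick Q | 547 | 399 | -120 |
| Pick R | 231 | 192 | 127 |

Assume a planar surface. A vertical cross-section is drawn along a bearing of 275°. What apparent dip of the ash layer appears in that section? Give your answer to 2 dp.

19.37°

Two edge vectors: Pick P→Pick Q = (605, 90, -296), Pick P→Pick R = (289, -117, -49).
Normal n = (Pick P→Pick Q) × (Pick P→Pick R) = (-39042, -55899, -96795).
So ∂z/∂x = −n_x/n_z = −0.40335 and ∂z/∂y = −n_y/n_z = −0.57750.
Unit vector along 275° is (sin 275°, cos 275°) = (-0.9962, 0.0872).
Slope in that direction = a·(-0.9962) + b·(0.0872) = 0.35148.
Apparent dip = arctan|0.35148| = 19.37° (true dip is 35.2°, so apparent ≤ true as expected).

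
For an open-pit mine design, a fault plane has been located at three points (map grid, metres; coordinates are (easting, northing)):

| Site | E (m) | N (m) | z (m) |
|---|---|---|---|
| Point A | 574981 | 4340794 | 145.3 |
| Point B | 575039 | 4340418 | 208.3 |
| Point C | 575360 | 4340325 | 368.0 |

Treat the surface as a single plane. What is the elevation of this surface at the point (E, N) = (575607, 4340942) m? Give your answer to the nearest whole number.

425 m

Two edge vectors: Point A→Point B = (58, -376, 63), Point A→Point C = (379, -469, 222.7).
Normal n = (Point A→Point B) × (Point A→Point C) = (-54188.2, 10960.4, 115302).
So ∂z/∂E = −n_x/n_z = 0.46996756 and ∂z/∂N = −n_y/n_z = −0.09505820.
Intercept c from Point A: 145.3 − 270222.42 + 412628.04 = 142550.92.
At (575607, 4340942): z = 270516.6 − 412642.1 + 142550.92 = 425.4 m.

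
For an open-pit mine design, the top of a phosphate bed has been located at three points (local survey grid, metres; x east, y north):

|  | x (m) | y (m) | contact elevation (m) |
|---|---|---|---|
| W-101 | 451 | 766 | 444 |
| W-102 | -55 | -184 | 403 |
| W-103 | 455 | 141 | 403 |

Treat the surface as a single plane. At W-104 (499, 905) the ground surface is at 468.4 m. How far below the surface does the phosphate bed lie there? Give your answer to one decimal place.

17.3 m

Two edge vectors: W-101→W-102 = (-506, -950, -41), W-101→W-103 = (4, -625, -41).
Normal n = (W-101→W-102) × (W-101→W-103) = (13325, -20910, 320050).
So ∂z/∂x = −n_x/n_z = −0.04163 and ∂z/∂y = −n_y/n_z = 0.06533.
Intercept c from W-101: 444 + 18.78 − 50.05 = 412.73.
At (499, 905): z_contact = −20.78 + 59.13 + 412.73 = 451.08 m.
Depth below ground = 468.4 − 451.08 = 17.3 m.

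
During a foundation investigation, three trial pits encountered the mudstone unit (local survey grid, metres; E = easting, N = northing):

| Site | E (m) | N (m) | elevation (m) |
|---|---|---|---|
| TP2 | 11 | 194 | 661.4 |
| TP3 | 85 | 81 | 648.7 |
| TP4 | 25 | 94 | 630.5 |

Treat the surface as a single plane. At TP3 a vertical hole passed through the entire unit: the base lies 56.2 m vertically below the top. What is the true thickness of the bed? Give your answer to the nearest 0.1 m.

49.7 m

Two edge vectors: TP2→TP3 = (74, -113, -12.7), TP2→TP4 = (14, -100, -30.9).
Normal n = (TP2→TP3) × (TP2→TP4) = (2221.7, 2108.8, -5818).
So ∂z/∂E = −n_x/n_z = 0.38187 and ∂z/∂N = −n_y/n_z = 0.36246.
|∇z| = √(a²+b²) = 0.52650, so dip δ = arctan(0.52650) = 27.77°.
True thickness = vertical thickness × cos δ = 56.2 × cos 27.77° = 49.7 m.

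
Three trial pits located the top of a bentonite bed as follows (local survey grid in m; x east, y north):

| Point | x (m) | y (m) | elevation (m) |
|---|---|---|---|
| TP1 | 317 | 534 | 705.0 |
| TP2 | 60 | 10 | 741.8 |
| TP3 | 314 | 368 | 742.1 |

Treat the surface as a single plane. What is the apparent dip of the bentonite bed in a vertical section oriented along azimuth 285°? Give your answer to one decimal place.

20.4°

Let the plane be z = a·x + b·y + c.
TP2−TP1: −257a − 524b = 36.8;  TP3−TP1: −3a − 166b = 37.1.
Solving gives a = 0.32445, b = −0.22936.
Unit vector along 285° is (sin 285°, cos 285°) = (-0.9659, 0.2588).
Slope in that direction = a·(-0.9659) + b·(0.2588) = −0.37276.
Apparent dip = arctan|0.37276| = 20.4° (true dip is 21.7°, so apparent ≤ true as expected).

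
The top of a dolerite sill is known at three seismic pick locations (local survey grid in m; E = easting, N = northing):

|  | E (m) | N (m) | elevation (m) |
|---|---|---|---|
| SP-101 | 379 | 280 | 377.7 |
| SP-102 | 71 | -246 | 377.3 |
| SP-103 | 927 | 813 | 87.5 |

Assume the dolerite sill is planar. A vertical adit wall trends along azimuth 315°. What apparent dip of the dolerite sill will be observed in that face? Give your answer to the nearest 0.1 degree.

Two edge vectors: SP-101→SP-102 = (-308, -526, -0.4), SP-101→SP-103 = (548, 533, -290.2).
Normal n = (SP-101→SP-102) × (SP-101→SP-103) = (152858.4, -89600.8, 124084).
So ∂z/∂E = −n_x/n_z = −1.23189 and ∂z/∂N = −n_y/n_z = 0.72210.
Unit vector along 315° is (sin 315°, cos 315°) = (-0.7071, 0.7071).
Slope in that direction = a·(-0.7071) + b·(0.7071) = 1.38168.
Apparent dip = arctan|1.38168| = 54.1° (true dip is 55.0°, so apparent ≤ true as expected).

54.1°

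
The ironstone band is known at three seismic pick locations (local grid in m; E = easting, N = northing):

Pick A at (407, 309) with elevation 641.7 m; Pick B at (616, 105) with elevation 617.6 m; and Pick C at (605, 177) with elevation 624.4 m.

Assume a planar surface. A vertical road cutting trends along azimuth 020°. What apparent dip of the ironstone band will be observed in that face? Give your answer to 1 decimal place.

4.3°

Let the plane be z = a·E + b·N + c.
Pick B−Pick A: 209a − 204b = −24.1;  Pick C−Pick A: 198a − 132b = −17.3.
Solving gives a = −0.02718, b = 0.09029.
Unit vector along 020° is (sin 20°, cos 20°) = (0.3420, 0.9397).
Slope in that direction = a·(0.3420) + b·(0.9397) = 0.07555.
Apparent dip = arctan|0.07555| = 4.3° (true dip is 5.4°, so apparent ≤ true as expected).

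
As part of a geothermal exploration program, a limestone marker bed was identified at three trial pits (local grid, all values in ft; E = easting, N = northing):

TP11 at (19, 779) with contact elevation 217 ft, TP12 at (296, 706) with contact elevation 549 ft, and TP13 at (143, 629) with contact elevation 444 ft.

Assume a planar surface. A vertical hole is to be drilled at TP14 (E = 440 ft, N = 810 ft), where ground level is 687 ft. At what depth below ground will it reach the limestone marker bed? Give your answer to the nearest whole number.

Two edge vectors: TP11→TP12 = (277, -73, 332), TP11→TP13 = (124, -150, 227).
Normal n = (TP11→TP12) × (TP11→TP13) = (33229, -21711, -32498).
So ∂z/∂E = −n_x/n_z = 1.02249 and ∂z/∂N = −n_y/n_z = −0.66807.
Intercept c from TP11: 217 − 19.43 + 520.43 = 718.00.
At (440, 810): z_contact = 449.9 − 541.1 + 718.00 = 626.8 ft.
Depth below ground = 687 − 626.8 = 60 ft.

60 ft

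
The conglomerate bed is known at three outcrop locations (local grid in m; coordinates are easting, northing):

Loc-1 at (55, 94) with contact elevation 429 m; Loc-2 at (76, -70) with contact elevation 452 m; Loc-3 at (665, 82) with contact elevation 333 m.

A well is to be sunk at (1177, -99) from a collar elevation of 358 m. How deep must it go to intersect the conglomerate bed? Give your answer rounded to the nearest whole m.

Two edge vectors: Loc-1→Loc-2 = (21, -164, 23), Loc-1→Loc-3 = (610, -12, -96).
Normal n = (Loc-1→Loc-2) × (Loc-1→Loc-3) = (16020, 16046, 99788).
So ∂z/∂easting = −n_x/n_z = −0.16054 and ∂z/∂northing = −n_y/n_z = −0.16080.
Intercept c from Loc-1: 429 + 8.83 + 15.12 = 452.95.
At (1177, -99): z_contact = −189.0 + 15.9 + 452.95 = 279.9 m.
Depth below ground = 358 − 279.9 = 78 m.

78 m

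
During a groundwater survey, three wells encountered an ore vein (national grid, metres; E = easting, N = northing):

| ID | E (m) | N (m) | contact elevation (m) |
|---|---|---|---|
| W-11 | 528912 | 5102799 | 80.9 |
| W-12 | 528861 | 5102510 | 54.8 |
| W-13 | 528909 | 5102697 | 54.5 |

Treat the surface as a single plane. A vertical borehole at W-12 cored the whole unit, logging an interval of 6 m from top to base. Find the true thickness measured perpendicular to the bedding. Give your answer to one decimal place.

3.9 m

Two edge vectors: W-11→W-12 = (-51, -289, -26.1), W-11→W-13 = (-3, -102, -26.4).
Normal n = (W-11→W-12) × (W-11→W-13) = (4967.4, -1268.1, 4335).
So ∂z/∂E = −n_x/n_z = −1.14588 and ∂z/∂N = −n_y/n_z = 0.29253.
|∇z| = √(a²+b²) = 1.18263, so dip δ = arctan(1.18263) = 49.78°.
True thickness = vertical thickness × cos δ = 6 × cos 49.78° = 3.9 m.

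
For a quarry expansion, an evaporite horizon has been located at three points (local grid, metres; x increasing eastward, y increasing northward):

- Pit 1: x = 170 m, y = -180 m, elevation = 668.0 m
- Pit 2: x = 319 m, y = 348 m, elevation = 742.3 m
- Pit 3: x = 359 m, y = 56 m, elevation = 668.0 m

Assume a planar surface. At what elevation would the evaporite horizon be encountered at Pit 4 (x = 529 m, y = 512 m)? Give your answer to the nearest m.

Let the plane be z = a·x + b·y + c.
Pit 2−Pit 1: 149a + 528b = 74.3;  Pit 3−Pit 1: 189a + 236b = 0.
Solving gives a = −0.27132, b = 0.21729.
Then c = 668 − a·170 − b·-180 = 753.24.
At (529, 512): z = −143.5 + 111.2 + 753.24 = 721.0 m.

721 m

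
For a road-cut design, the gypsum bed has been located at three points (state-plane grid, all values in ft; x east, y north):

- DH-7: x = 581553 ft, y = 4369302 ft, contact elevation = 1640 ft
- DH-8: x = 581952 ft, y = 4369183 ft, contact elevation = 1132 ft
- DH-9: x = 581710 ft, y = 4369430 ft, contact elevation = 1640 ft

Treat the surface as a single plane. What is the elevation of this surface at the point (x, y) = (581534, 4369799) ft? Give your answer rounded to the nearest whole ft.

2226 ft

Two edge vectors: DH-7→DH-8 = (399, -119, -508), DH-7→DH-9 = (157, 128, 0).
Normal n = (DH-7→DH-8) × (DH-7→DH-9) = (65024, -79756, 69755).
So ∂z/∂x = −n_x/n_z = −0.93217690 and ∂z/∂y = −n_y/n_z = 1.14337323.
Intercept c from DH-7: 1640 + 542110.28 − 4995742.96 = −4451992.69.
At (581534, 4369799): z = −542092.6 + 4996311.2 − 4451992.69 = 2226.0 ft.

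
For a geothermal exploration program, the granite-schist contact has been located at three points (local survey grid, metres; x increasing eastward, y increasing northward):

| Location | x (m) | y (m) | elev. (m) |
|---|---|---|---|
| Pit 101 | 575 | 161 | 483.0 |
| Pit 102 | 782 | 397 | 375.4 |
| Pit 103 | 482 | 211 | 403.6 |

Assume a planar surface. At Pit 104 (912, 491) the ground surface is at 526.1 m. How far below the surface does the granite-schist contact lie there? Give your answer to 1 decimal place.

Two edge vectors: Pit 101→Pit 102 = (207, 236, -107.6), Pit 101→Pit 103 = (-93, 50, -79.4).
Normal n = (Pit 101→Pit 102) × (Pit 101→Pit 103) = (-13358.4, 26442.6, 32298).
So ∂z/∂x = −n_x/n_z = 0.41360 and ∂z/∂y = −n_y/n_z = −0.81871.
Intercept c from Pit 101: 483 − 237.82 + 131.81 = 376.99.
At (912, 491): z_contact = 377.20 − 401.99 + 376.99 = 352.21 m.
Depth below ground = 526.1 − 352.21 = 173.9 m.

173.9 m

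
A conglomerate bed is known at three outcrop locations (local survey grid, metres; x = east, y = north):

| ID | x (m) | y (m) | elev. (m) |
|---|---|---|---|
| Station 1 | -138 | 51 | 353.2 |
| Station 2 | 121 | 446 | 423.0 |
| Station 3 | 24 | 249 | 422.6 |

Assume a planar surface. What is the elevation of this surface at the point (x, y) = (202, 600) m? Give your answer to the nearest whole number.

429 m

Let the plane be z = a·x + b·y + c.
Station 2−Station 1: 259a + 395b = 69.8;  Station 3−Station 1: 162a + 198b = 69.4.
Solving gives a = 1.06961, b = −0.52463.
Then c = 353.2 − a·-138 − b·51 = 527.56.
At (202, 600): z = 216.1 − 314.8 + 527.56 = 428.8 m.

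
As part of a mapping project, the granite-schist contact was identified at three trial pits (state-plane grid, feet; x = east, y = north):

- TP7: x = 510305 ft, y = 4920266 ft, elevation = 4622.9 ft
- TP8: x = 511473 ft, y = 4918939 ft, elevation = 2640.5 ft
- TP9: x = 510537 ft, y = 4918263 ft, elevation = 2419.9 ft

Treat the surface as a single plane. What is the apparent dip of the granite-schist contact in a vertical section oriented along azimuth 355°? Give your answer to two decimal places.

Let the plane be z = a·x + b·y + c.
TP8−TP7: 1168a − 1327b = −1982.4;  TP9−TP7: 232a − 2003b = −2203.
Solving gives a = −0.51553, b = 1.04014.
Unit vector along 355° is (sin 355°, cos 355°) = (-0.0872, 0.9962).
Slope in that direction = a·(-0.0872) + b·(0.9962) = 1.08111.
Apparent dip = arctan|1.08111| = 47.23° (true dip is 49.3°, so apparent ≤ true as expected).

47.23°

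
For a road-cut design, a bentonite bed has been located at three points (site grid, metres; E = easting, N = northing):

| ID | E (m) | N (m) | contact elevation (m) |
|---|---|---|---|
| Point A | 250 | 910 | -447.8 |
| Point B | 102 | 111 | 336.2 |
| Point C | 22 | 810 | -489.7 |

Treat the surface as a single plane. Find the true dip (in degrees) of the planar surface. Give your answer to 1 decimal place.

Two edge vectors: Point A→Point B = (-148, -799, 784), Point A→Point C = (-228, -100, -41.9).
Normal n = (Point A→Point B) × (Point A→Point C) = (111878.1, -184953.2, -167372).
So ∂z/∂E = −n_x/n_z = 0.66844 and ∂z/∂N = −n_y/n_z = −1.10504.
Gradient magnitude |∇z| = √(a² + b²) = √(0.44681 + 1.22112) = 1.29148.
True dip = arctan(1.29148) = 52.2°, dipping toward NNW (azimuth ≈ 329°).

52.2°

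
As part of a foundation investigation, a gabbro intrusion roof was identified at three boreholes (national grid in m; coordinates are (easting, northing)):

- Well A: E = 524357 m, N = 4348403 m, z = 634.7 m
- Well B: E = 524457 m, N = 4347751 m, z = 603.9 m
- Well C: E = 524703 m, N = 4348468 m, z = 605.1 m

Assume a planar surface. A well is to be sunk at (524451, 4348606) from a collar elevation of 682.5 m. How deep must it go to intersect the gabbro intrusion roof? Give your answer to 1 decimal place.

49.7 m

Two edge vectors: Well A→Well B = (100, -652, -30.8), Well A→Well C = (346, 65, -29.6).
Normal n = (Well A→Well B) × (Well A→Well C) = (21301.2, -7696.8, 232092).
So ∂z/∂E = −n_x/n_z = −0.091779122 and ∂z/∂N = −n_y/n_z = 0.033162711.
Intercept c from Well A: 634.7 + 48125.03 − 144204.83 = −95445.11.
At (524451, 4348606): z_contact = −48133.65 + 144211.57 − 95445.11 = 632.80 m.
Depth below ground = 682.5 − 632.80 = 49.7 m.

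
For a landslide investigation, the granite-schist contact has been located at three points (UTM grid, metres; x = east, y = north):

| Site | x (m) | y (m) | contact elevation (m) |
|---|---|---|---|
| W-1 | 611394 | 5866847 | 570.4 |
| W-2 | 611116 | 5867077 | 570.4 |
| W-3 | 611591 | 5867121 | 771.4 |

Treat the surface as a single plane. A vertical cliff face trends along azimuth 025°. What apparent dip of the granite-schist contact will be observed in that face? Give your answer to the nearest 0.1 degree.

30.0°

Two edge vectors: W-1→W-2 = (-278, 230, 0), W-1→W-3 = (197, 274, 201).
Normal n = (W-1→W-2) × (W-1→W-3) = (46230, 55878, -121482).
So ∂z/∂x = −n_x/n_z = 0.38055 and ∂z/∂y = −n_y/n_z = 0.45997.
Unit vector along 025° is (sin 25°, cos 25°) = (0.4226, 0.9063).
Slope in that direction = a·(0.4226) + b·(0.9063) = 0.57770.
Apparent dip = arctan|0.57770| = 30.0° (true dip is 30.8°, so apparent ≤ true as expected).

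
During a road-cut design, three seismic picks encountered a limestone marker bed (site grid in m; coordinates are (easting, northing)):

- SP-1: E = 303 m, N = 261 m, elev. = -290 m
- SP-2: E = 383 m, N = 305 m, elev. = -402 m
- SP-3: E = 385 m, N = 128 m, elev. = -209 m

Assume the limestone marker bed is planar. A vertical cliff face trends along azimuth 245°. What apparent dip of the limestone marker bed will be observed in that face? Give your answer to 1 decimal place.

49.9°

Let the plane be z = a·E + b·N + c.
SP-2−SP-1: 80a + 44b = −112;  SP-3−SP-1: 82a − 133b = 81.
Solving gives a = −0.79534, b = −1.09938.
Unit vector along 245° is (sin 245°, cos 245°) = (-0.9063, -0.4226).
Slope in that direction = a·(-0.9063) + b·(-0.4226) = 1.18544.
Apparent dip = arctan|1.18544| = 49.9° (true dip is 53.6°, so apparent ≤ true as expected).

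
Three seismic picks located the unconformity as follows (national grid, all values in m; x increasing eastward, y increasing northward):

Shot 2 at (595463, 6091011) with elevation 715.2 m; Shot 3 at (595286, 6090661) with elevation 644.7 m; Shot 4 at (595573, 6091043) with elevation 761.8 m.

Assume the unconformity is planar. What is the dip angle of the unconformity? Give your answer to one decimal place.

Let the plane be z = a·x + b·y + c.
Shot 3−Shot 2: −177a − 350b = −70.5;  Shot 4−Shot 2: 110a + 32b = 46.6.
Solving gives a = 0.42801, b = −0.01502.
Gradient magnitude |∇z| = √(a² + b²) = √(0.18319 + 0.00023) = 0.42827.
True dip = arctan(0.42827) = 23.2°, dipping toward W (azimuth ≈ 272°).

23.2°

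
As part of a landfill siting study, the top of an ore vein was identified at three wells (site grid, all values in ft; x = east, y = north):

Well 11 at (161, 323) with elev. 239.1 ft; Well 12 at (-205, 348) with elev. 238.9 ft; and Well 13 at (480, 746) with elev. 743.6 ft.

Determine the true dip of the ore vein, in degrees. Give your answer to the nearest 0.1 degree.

Let the plane be z = a·x + b·y + c.
Well 12−Well 11: −366a + 25b = −0.2;  Well 13−Well 11: 319a + 423b = 504.5.
Solving gives a = 0.07800, b = 1.13385.
Gradient magnitude |∇z| = √(a² + b²) = √(0.00608 + 1.28562) = 1.13653.
True dip = arctan(1.13653) = 48.7°, dipping toward S (azimuth ≈ 184°).

48.7°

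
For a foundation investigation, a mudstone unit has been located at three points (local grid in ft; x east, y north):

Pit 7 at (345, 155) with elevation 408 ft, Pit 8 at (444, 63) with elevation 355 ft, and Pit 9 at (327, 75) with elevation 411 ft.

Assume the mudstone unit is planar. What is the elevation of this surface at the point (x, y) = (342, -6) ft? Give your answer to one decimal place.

Let the plane be z = a·x + b·y + c.
Pit 8−Pit 7: 99a − 92b = −53;  Pit 9−Pit 7: −18a − 80b = 3.
Solving gives a = −0.47160, b = 0.06861.
Then c = 408 − a·345 − b·155 = 560.07.
At (342, -6): z = −161.3 − 0.4 + 560.07 = 398.4 ft.

398.4 ft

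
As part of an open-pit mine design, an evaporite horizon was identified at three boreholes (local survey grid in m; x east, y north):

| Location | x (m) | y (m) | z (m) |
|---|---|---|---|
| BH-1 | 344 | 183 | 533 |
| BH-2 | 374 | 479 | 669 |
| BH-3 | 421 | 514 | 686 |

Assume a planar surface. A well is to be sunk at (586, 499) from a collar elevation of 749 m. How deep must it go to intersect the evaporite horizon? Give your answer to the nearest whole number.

66 m

Two edge vectors: BH-1→BH-2 = (30, 296, 136), BH-1→BH-3 = (77, 331, 153).
Normal n = (BH-1→BH-2) × (BH-1→BH-3) = (272, 5882, -12862).
So ∂z/∂x = −n_x/n_z = 0.02115 and ∂z/∂y = −n_y/n_z = 0.45732.
Intercept c from BH-1: 533 − 7.27 − 83.69 = 442.04.
At (586, 499): z_contact = 12.4 + 228.2 + 442.04 = 682.6 m.
Depth below ground = 749 − 682.6 = 66 m.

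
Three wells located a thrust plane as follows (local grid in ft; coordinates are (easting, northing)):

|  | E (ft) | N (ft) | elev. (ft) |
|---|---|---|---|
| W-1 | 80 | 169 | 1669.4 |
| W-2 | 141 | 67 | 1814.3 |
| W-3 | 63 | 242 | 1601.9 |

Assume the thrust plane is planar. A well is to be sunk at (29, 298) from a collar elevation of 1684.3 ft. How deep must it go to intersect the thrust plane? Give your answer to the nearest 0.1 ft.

162.6 ft

Two edge vectors: W-1→W-2 = (61, -102, 144.9), W-1→W-3 = (-17, 73, -67.5).
Normal n = (W-1→W-2) × (W-1→W-3) = (-3692.7, 1654.2, 2719).
So ∂z/∂E = −n_x/n_z = 1.35811 and ∂z/∂N = −n_y/n_z = −0.60839.
Intercept c from W-1: 1669.4 − 108.65 + 102.82 = 1663.57.
At (29, 298): z_contact = 39.39 − 181.30 + 1663.57 = 1521.65 ft.
Depth below ground = 1684.3 − 1521.65 = 162.6 ft.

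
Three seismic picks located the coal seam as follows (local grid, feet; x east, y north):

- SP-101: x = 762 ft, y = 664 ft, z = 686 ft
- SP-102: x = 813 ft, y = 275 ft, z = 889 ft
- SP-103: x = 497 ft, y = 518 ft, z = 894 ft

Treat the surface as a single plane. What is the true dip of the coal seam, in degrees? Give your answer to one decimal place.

36.7°

Let the plane be z = a·x + b·y + c.
SP-102−SP-101: 51a − 389b = 203;  SP-103−SP-101: −265a − 146b = 208.
Solving gives a = −0.46389, b = −0.58267.
Gradient magnitude |∇z| = √(a² + b²) = √(0.21519 + 0.33950) = 0.74478.
True dip = arctan(0.74478) = 36.7°, dipping toward NE (azimuth ≈ 039°).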